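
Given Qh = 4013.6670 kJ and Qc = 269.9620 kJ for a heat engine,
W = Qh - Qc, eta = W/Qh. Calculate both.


W = 4013.6670 - 269.9620 = 3743.7050 kJ
eta = 3743.7050 / 4013.6670 = 0.9327 = 93.2739%

W = 3743.7050 kJ, eta = 93.2739%


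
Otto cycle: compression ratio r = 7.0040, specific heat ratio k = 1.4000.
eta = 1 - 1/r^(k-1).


r^(k-1) = 2.1784
eta = 1 - 1/2.1784 = 0.5409 = 54.0948%

54.0948%


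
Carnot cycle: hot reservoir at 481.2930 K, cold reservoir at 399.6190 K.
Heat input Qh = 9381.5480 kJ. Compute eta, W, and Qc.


eta = 1 - 399.6190/481.2930 = 0.1697
W = 0.1697 * 9381.5480 = 1592.0210 kJ
Qc = 9381.5480 - 1592.0210 = 7789.5270 kJ

eta = 16.9697%, W = 1592.0210 kJ, Qc = 7789.5270 kJ


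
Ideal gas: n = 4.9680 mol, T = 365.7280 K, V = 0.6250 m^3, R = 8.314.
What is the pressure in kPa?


P = nRT/V = 4.9680 * 8.314 * 365.7280 / 0.6250
= 15106.0118 / 0.6250 = 24169.6188 Pa = 24.1696 kPa

24.1696 kPa


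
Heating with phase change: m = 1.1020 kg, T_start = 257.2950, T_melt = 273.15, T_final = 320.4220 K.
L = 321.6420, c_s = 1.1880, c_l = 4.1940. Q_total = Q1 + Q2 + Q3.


Q1 (sensible, solid) = 1.1020 * 1.1880 * 15.8550 = 20.7570 kJ
Q2 (latent) = 1.1020 * 321.6420 = 354.4495 kJ
Q3 (sensible, liquid) = 1.1020 * 4.1940 * 47.2720 = 218.4812 kJ
Q_total = 593.6876 kJ

593.6876 kJ


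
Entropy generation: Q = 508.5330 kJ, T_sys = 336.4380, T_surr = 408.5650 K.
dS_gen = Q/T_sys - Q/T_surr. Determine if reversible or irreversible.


dS_sys = 508.5330/336.4380 = 1.5115 kJ/K
dS_surr = -508.5330/408.5650 = -1.2447 kJ/K
dS_gen = 1.5115 - 1.2447 = 0.2668 kJ/K (irreversible)

dS_gen = 0.2668 kJ/K, irreversible


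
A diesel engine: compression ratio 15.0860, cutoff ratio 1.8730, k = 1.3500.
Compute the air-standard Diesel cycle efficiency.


r^(k-1) = 2.5852
rc^k = 2.3331
eta = 0.5625 = 56.2477%

56.2477%


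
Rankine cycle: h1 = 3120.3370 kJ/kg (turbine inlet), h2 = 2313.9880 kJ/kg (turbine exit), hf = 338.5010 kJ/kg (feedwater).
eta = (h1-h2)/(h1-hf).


W = 806.3490 kJ/kg
Q_in = 2781.8360 kJ/kg
eta = 0.2899 = 28.9862%

eta = 28.9862%


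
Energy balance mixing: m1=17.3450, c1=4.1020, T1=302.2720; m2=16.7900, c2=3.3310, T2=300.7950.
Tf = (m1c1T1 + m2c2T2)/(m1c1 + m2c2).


num = 38329.1173
den = 127.0767
Tf = 301.6220 K

301.6220 K


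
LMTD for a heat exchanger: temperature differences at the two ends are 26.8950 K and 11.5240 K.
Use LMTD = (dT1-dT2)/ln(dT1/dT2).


dT1/dT2 = 2.3338
ln(dT1/dT2) = 0.8475
LMTD = 15.3710 / 0.8475 = 18.1367 K

18.1367 K


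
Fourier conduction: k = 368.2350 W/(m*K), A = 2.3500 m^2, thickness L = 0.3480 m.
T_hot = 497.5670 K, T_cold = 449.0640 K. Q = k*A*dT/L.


dT = 48.5030 K
Q = 368.2350 * 2.3500 * 48.5030 / 0.3480 = 120609.7132 W

120609.7132 W


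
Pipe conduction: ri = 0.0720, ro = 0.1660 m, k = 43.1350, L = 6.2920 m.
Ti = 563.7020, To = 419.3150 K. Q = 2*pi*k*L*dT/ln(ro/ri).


dT = 144.3870 K
ln(ro/ri) = 0.8353
Q = 2*pi*43.1350*6.2920*144.3870 / 0.8353 = 294762.8384 W

294762.8384 W


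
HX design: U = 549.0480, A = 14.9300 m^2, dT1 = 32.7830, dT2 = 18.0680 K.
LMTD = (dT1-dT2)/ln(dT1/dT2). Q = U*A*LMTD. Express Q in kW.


LMTD = 24.6992 K
Q = 549.0480 * 14.9300 * 24.6992 = 202466.6307 W = 202.4666 kW

202.4666 kW


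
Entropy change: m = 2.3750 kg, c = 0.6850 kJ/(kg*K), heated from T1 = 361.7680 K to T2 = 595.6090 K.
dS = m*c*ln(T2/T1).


T2/T1 = 1.6464
ln(T2/T1) = 0.4986
dS = 2.3750 * 0.6850 * 0.4986 = 0.8111 kJ/K

0.8111 kJ/K


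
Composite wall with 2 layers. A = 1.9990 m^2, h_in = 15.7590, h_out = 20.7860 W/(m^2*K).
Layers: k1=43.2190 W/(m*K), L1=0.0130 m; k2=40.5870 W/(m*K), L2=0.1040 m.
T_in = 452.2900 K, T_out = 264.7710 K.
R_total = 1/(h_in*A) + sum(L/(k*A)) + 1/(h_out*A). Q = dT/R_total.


R_conv_in = 1/(15.7590*1.9990) = 0.0317
R_1 = 0.0130/(43.2190*1.9990) = 0.0002
R_2 = 0.1040/(40.5870*1.9990) = 0.0013
R_conv_out = 1/(20.7860*1.9990) = 0.0241
R_total = 0.0572 K/W
Q = 187.5190 / 0.0572 = 3275.8547 W

R_total = 0.0572 K/W, Q = 3275.8547 W


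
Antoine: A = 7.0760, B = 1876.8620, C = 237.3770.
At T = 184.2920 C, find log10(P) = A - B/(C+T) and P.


C+T = 421.6690
B/(C+T) = 4.4510
log10(P) = 7.0760 - 4.4510 = 2.6250
P = 10^2.6250 = 421.6659 mmHg

421.6659 mmHg


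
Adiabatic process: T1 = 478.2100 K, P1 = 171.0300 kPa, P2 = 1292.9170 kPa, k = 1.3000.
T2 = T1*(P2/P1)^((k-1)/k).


(k-1)/k = 0.2308
(P2/P1)^exp = 1.5949
T2 = 478.2100 * 1.5949 = 762.6917 K

762.6917 K


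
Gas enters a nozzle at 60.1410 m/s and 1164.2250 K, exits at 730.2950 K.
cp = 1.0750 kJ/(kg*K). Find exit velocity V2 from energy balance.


dT = 433.9300 K
2*cp*1000*dT = 932949.5000
V1^2 = 3616.9399
V2 = sqrt(936566.4399) = 967.7636 m/s

967.7636 m/s


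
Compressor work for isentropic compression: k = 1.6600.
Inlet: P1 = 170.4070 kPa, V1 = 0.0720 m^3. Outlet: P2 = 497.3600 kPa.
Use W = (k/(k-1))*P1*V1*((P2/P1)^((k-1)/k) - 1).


(k-1)/k = 0.3976
(P2/P1)^exp = 1.5309
W = 2.5152 * 170.4070 * 0.0720 * (1.5309 - 1) = 16.3837 kJ

16.3837 kJ


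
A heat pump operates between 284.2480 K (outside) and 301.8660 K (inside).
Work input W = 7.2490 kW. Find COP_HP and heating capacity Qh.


COP = 301.8660 / 17.6180 = 17.1340
Qh = 17.1340 * 7.2490 = 124.2040 kW

COP = 17.1340, Qh = 124.2040 kW


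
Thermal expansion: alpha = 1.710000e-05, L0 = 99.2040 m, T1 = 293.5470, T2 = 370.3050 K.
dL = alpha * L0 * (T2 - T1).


dT = 76.7580 K
dL = 1.710000e-05 * 99.2040 * 76.7580 = 0.130211 m
L_final = 99.334211 m

dL = 0.130211 m


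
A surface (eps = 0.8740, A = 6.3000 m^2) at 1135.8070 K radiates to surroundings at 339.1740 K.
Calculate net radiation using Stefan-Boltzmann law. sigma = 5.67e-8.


T^4 = 1.6642e+12
Tsurr^4 = 1.3234e+10
Q = 0.8740 * 5.67e-8 * 6.3000 * 1.6510e+12 = 515449.2656 W

515449.2656 W


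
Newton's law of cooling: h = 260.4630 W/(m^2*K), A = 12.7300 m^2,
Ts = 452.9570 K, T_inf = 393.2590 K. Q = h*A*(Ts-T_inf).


dT = 59.6980 K
Q = 260.4630 * 12.7300 * 59.6980 = 197940.2998 W

197940.2998 W


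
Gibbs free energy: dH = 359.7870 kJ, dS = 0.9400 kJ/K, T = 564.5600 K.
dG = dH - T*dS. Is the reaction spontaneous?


T*dS = 564.5600 * 0.9400 = 530.6864 kJ
dG = 359.7870 - 530.6864 = -170.8994 kJ (spontaneous)

dG = -170.8994 kJ, spontaneous


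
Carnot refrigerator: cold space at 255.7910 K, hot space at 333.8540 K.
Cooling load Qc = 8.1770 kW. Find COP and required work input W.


COP = 255.7910 / 78.0630 = 3.2767
W = 8.1770 / 3.2767 = 2.4955 kW

COP = 3.2767, W = 2.4955 kW


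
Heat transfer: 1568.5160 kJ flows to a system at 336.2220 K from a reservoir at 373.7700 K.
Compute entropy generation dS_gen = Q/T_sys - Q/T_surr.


dS_sys = 1568.5160/336.2220 = 4.6651 kJ/K
dS_surr = -1568.5160/373.7700 = -4.1965 kJ/K
dS_gen = 4.6651 - 4.1965 = 0.4686 kJ/K (irreversible)

dS_gen = 0.4686 kJ/K, irreversible


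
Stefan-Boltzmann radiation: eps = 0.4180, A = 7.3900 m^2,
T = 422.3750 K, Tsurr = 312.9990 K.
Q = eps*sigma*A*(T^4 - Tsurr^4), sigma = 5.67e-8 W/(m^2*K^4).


T^4 = 3.1827e+10
Tsurr^4 = 9.5978e+09
Q = 0.4180 * 5.67e-8 * 7.3900 * 2.2229e+10 = 3893.3499 W

3893.3499 W


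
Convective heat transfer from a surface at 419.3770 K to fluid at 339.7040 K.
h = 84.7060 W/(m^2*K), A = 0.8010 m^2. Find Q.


dT = 79.6730 K
Q = 84.7060 * 0.8010 * 79.6730 = 5405.7737 W

5405.7737 W


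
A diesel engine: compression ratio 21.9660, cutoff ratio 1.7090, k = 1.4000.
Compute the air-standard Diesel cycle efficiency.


r^(k-1) = 3.4411
rc^k = 2.1176
eta = 0.6728 = 67.2808%

67.2808%


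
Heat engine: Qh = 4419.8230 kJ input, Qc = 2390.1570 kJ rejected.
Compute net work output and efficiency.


W = 4419.8230 - 2390.1570 = 2029.6660 kJ
eta = 2029.6660 / 4419.8230 = 0.4592 = 45.9219%

W = 2029.6660 kJ, eta = 45.9219%


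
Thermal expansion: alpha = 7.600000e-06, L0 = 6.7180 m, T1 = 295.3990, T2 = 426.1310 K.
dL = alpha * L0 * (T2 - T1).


dT = 130.7320 K
dL = 7.600000e-06 * 6.7180 * 130.7320 = 0.006675 m
L_final = 6.724675 m

dL = 0.006675 m


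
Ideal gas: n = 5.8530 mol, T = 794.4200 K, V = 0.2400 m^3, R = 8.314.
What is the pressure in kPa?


P = nRT/V = 5.8530 * 8.314 * 794.4200 / 0.2400
= 38657.9405 / 0.2400 = 161074.7522 Pa = 161.0748 kPa

161.0748 kPa


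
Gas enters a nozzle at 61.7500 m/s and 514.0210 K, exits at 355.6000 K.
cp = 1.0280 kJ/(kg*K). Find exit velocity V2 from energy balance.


dT = 158.4210 K
2*cp*1000*dT = 325713.5760
V1^2 = 3813.0625
V2 = sqrt(329526.6385) = 574.0441 m/s

574.0441 m/s


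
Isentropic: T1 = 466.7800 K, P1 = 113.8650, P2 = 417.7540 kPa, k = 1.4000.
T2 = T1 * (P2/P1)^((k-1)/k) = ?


(k-1)/k = 0.2857
(P2/P1)^exp = 1.4498
T2 = 466.7800 * 1.4498 = 676.7163 K

676.7163 K


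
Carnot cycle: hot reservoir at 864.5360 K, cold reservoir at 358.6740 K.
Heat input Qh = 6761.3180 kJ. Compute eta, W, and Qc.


eta = 1 - 358.6740/864.5360 = 0.5851
W = 0.5851 * 6761.3180 = 3956.2191 kJ
Qc = 6761.3180 - 3956.2191 = 2805.0989 kJ

eta = 58.5125%, W = 3956.2191 kJ, Qc = 2805.0989 kJ


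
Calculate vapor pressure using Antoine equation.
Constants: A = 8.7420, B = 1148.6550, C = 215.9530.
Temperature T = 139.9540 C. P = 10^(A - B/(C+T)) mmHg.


C+T = 355.9070
B/(C+T) = 3.2274
log10(P) = 8.7420 - 3.2274 = 5.5146
P = 10^5.5146 = 327037.7587 mmHg

327037.7587 mmHg


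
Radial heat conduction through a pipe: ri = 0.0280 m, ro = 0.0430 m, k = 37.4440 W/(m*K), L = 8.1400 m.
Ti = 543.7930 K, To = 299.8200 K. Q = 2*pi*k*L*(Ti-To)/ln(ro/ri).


dT = 243.9730 K
ln(ro/ri) = 0.4290
Q = 2*pi*37.4440*8.1400*243.9730 / 0.4290 = 1089119.2467 W

1089119.2467 W


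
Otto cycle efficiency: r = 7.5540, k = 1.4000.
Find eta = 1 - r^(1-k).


r^(k-1) = 2.2453
eta = 1 - 1/2.2453 = 0.5546 = 55.4622%

55.4622%


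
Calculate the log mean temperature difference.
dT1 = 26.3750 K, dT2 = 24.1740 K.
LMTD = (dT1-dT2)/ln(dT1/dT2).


dT1/dT2 = 1.0910
ln(dT1/dT2) = 0.0871
LMTD = 2.2010 / 0.0871 = 25.2585 K

25.2585 K


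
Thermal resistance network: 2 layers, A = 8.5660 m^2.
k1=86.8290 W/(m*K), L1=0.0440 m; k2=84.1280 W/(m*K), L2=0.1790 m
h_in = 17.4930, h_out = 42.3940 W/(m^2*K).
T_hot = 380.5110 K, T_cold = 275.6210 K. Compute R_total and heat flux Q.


R_conv_in = 1/(17.4930*8.5660) = 0.0067
R_1 = 0.0440/(86.8290*8.5660) = 5.9157e-05
R_2 = 0.1790/(84.1280*8.5660) = 0.0002
R_conv_out = 1/(42.3940*8.5660) = 0.0028
R_total = 0.0097 K/W
Q = 104.8900 / 0.0097 = 10774.7303 W

R_total = 0.0097 K/W, Q = 10774.7303 W


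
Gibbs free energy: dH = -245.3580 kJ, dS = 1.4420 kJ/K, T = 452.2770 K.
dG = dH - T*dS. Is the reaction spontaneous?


T*dS = 452.2770 * 1.4420 = 652.1834 kJ
dG = -245.3580 - 652.1834 = -897.5414 kJ (spontaneous)

dG = -897.5414 kJ, spontaneous


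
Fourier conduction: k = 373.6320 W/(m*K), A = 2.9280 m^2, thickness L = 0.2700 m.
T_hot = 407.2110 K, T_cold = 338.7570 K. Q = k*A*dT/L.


dT = 68.4540 K
Q = 373.6320 * 2.9280 * 68.4540 / 0.2700 = 277364.0712 W

277364.0712 W


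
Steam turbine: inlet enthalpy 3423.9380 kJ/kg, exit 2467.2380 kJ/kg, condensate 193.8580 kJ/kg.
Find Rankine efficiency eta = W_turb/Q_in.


W = 956.7000 kJ/kg
Q_in = 3230.0800 kJ/kg
eta = 0.2962 = 29.6185%

eta = 29.6185%


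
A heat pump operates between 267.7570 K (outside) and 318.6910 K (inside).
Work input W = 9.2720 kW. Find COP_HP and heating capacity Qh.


COP = 318.6910 / 50.9340 = 6.2569
Qh = 6.2569 * 9.2720 = 58.0144 kW

COP = 6.2569, Qh = 58.0144 kW


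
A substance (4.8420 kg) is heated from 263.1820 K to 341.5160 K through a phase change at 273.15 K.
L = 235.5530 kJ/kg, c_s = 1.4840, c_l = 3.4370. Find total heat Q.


Q1 (sensible, solid) = 4.8420 * 1.4840 * 9.9680 = 71.6253 kJ
Q2 (latent) = 4.8420 * 235.5530 = 1140.5476 kJ
Q3 (sensible, liquid) = 4.8420 * 3.4370 * 68.3660 = 1137.7438 kJ
Q_total = 2349.9168 kJ

2349.9168 kJ


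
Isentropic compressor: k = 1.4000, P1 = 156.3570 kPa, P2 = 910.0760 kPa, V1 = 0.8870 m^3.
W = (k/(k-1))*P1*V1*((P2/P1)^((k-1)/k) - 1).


(k-1)/k = 0.2857
(P2/P1)^exp = 1.6541
W = 3.5000 * 156.3570 * 0.8870 * (1.6541 - 1) = 317.5038 kJ

317.5038 kJ


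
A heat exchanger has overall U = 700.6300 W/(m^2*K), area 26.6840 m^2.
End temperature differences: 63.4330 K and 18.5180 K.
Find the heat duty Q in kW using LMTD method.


LMTD = 36.4795 K
Q = 700.6300 * 26.6840 * 36.4795 = 682005.6880 W = 682.0057 kW

682.0057 kW


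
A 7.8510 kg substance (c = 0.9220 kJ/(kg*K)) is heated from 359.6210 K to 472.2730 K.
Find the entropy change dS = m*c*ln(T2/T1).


T2/T1 = 1.3133
ln(T2/T1) = 0.2725
dS = 7.8510 * 0.9220 * 0.2725 = 1.9726 kJ/K

1.9726 kJ/K


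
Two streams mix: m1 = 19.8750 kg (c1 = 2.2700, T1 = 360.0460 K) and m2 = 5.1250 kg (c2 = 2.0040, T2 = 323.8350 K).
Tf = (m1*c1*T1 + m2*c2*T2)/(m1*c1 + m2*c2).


num = 19569.8727
den = 55.3867
Tf = 353.3313 K

353.3313 K


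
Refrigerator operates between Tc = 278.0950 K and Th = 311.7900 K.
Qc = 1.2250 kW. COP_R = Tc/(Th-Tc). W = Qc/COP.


COP = 278.0950 / 33.6950 = 8.2533
W = 1.2250 / 8.2533 = 0.1484 kW

COP = 8.2533, W = 0.1484 kW


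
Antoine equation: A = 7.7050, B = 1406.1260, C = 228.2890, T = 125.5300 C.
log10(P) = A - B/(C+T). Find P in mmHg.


C+T = 353.8190
B/(C+T) = 3.9741
log10(P) = 7.7050 - 3.9741 = 3.7309
P = 10^3.7309 = 5380.9714 mmHg

5380.9714 mmHg


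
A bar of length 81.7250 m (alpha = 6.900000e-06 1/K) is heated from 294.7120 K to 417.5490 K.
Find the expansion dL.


dT = 122.8370 K
dL = 6.900000e-06 * 81.7250 * 122.8370 = 0.069268 m
L_final = 81.794268 m

dL = 0.069268 m


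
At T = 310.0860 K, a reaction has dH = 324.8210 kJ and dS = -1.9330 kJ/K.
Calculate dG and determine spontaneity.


T*dS = 310.0860 * -1.9330 = -599.3962 kJ
dG = 324.8210 + 599.3962 = 924.2172 kJ (non-spontaneous)

dG = 924.2172 kJ, non-spontaneous


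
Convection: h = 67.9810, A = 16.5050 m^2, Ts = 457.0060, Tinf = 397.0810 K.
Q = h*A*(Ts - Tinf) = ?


dT = 59.9250 K
Q = 67.9810 * 16.5050 * 59.9250 = 67237.4323 W

67237.4323 W


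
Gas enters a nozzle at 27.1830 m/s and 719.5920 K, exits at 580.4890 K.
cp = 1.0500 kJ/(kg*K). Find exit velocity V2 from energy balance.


dT = 139.1030 K
2*cp*1000*dT = 292116.3000
V1^2 = 738.9155
V2 = sqrt(292855.2155) = 541.1610 m/s

541.1610 m/s


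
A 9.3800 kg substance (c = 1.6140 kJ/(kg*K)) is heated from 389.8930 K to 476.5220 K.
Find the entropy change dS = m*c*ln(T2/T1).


T2/T1 = 1.2222
ln(T2/T1) = 0.2006
dS = 9.3800 * 1.6140 * 0.2006 = 3.0376 kJ/K

3.0376 kJ/K


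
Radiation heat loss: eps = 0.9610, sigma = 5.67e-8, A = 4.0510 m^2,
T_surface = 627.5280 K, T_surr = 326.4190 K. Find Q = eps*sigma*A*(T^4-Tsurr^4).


T^4 = 1.5507e+11
Tsurr^4 = 1.1353e+10
Q = 0.9610 * 5.67e-8 * 4.0510 * 1.4372e+11 = 31723.6063 W

31723.6063 W


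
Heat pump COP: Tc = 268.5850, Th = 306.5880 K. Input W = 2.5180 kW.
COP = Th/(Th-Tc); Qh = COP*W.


COP = 306.5880 / 38.0030 = 8.0675
Qh = 8.0675 * 2.5180 = 20.3139 kW

COP = 8.0675, Qh = 20.3139 kW


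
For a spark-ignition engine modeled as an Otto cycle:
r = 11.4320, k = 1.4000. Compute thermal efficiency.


r^(k-1) = 2.6500
eta = 1 - 1/2.6500 = 0.6226 = 62.2644%

62.2644%


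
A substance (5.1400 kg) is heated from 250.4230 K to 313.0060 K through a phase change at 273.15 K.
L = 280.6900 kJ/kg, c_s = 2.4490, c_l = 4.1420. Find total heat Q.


Q1 (sensible, solid) = 5.1400 * 2.4490 * 22.7270 = 286.0843 kJ
Q2 (latent) = 5.1400 * 280.6900 = 1442.7466 kJ
Q3 (sensible, liquid) = 5.1400 * 4.1420 * 39.8560 = 848.5295 kJ
Q_total = 2577.3604 kJ

2577.3604 kJ


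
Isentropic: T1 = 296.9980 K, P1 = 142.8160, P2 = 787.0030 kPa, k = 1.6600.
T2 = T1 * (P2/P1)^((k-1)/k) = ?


(k-1)/k = 0.3976
(P2/P1)^exp = 1.9710
T2 = 296.9980 * 1.9710 = 585.3927 K

585.3927 K


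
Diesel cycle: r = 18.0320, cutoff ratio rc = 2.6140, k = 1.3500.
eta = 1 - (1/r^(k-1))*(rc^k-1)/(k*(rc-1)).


r^(k-1) = 2.7518
rc^k = 3.6590
eta = 0.5565 = 55.6528%

55.6528%


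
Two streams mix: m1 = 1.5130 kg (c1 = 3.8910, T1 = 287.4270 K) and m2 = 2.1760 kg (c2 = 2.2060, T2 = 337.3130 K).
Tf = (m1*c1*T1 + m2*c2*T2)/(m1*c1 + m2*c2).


num = 3311.2954
den = 10.6873
Tf = 309.8335 K

309.8335 K


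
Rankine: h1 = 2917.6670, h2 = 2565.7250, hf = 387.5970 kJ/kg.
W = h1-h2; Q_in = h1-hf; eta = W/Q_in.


W = 351.9420 kJ/kg
Q_in = 2530.0700 kJ/kg
eta = 0.1391 = 13.9104%

eta = 13.9104%


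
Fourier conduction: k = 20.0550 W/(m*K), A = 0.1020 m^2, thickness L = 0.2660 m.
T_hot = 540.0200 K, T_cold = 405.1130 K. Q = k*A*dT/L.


dT = 134.9070 K
Q = 20.0550 * 0.1020 * 134.9070 / 0.2660 = 1037.4703 W

1037.4703 W


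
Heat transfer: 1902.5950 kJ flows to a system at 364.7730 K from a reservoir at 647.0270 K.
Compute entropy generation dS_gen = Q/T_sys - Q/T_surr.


dS_sys = 1902.5950/364.7730 = 5.2158 kJ/K
dS_surr = -1902.5950/647.0270 = -2.9405 kJ/K
dS_gen = 5.2158 - 2.9405 = 2.2753 kJ/K (irreversible)

dS_gen = 2.2753 kJ/K, irreversible


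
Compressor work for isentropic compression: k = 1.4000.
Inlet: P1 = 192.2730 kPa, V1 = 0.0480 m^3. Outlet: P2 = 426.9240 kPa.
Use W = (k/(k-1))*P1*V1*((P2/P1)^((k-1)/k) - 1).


(k-1)/k = 0.2857
(P2/P1)^exp = 1.2560
W = 3.5000 * 192.2730 * 0.0480 * (1.2560 - 1) = 8.2684 kJ

8.2684 kJ


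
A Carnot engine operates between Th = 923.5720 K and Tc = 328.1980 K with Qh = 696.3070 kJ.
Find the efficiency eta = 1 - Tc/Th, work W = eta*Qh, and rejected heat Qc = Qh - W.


eta = 1 - 328.1980/923.5720 = 0.6446
W = 0.6446 * 696.3070 = 448.8693 kJ
Qc = 696.3070 - 448.8693 = 247.4377 kJ

eta = 64.4643%, W = 448.8693 kJ, Qc = 247.4377 kJ


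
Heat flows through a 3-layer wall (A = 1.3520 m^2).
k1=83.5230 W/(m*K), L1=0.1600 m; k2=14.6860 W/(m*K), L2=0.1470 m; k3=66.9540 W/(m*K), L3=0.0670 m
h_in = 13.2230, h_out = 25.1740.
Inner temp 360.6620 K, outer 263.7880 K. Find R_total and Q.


R_conv_in = 1/(13.2230*1.3520) = 0.0559
R_1 = 0.1600/(83.5230*1.3520) = 0.0014
R_2 = 0.1470/(14.6860*1.3520) = 0.0074
R_3 = 0.0670/(66.9540*1.3520) = 0.0007
R_conv_out = 1/(25.1740*1.3520) = 0.0294
R_total = 0.0949 K/W
Q = 96.8740 / 0.0949 = 1021.0365 W

R_total = 0.0949 K/W, Q = 1021.0365 W


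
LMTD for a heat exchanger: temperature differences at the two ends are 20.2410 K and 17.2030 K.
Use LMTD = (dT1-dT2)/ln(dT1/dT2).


dT1/dT2 = 1.1766
ln(dT1/dT2) = 0.1626
LMTD = 3.0380 / 0.1626 = 18.6808 K

18.6808 K


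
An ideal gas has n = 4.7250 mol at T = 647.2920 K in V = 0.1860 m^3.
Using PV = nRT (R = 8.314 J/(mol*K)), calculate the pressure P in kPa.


P = nRT/V = 4.7250 * 8.314 * 647.2920 / 0.1860
= 25427.9924 / 0.1860 = 136709.6364 Pa = 136.7096 kPa

136.7096 kPa


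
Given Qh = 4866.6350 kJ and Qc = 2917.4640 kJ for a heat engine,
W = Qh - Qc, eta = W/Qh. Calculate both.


W = 4866.6350 - 2917.4640 = 1949.1710 kJ
eta = 1949.1710 / 4866.6350 = 0.4005 = 40.0517%

W = 1949.1710 kJ, eta = 40.0517%


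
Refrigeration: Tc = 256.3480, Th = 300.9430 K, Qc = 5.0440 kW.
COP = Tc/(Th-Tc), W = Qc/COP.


COP = 256.3480 / 44.5950 = 5.7484
W = 5.0440 / 5.7484 = 0.8775 kW

COP = 5.7484, W = 0.8775 kW


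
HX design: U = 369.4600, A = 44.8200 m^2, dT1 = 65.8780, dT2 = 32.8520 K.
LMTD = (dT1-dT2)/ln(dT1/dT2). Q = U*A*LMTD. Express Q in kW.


LMTD = 47.4653 K
Q = 369.4600 * 44.8200 * 47.4653 = 785987.9231 W = 785.9879 kW

785.9879 kW


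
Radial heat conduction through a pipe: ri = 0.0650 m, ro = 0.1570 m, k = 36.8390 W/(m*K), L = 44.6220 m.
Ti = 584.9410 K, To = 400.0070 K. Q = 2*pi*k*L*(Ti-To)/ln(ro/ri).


dT = 184.9340 K
ln(ro/ri) = 0.8819
Q = 2*pi*36.8390*44.6220*184.9340 / 0.8819 = 2165980.6546 W

2165980.6546 W


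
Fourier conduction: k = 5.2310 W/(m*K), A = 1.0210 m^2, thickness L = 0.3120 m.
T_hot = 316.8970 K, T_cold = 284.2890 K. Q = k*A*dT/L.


dT = 32.6080 K
Q = 5.2310 * 1.0210 * 32.6080 / 0.3120 = 558.1874 W

558.1874 W


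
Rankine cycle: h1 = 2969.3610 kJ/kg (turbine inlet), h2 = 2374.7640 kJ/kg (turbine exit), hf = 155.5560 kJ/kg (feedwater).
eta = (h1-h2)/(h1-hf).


W = 594.5970 kJ/kg
Q_in = 2813.8050 kJ/kg
eta = 0.2113 = 21.1314%

eta = 21.1314%


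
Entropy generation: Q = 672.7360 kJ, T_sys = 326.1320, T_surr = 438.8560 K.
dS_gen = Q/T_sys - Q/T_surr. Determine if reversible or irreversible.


dS_sys = 672.7360/326.1320 = 2.0628 kJ/K
dS_surr = -672.7360/438.8560 = -1.5329 kJ/K
dS_gen = 2.0628 - 1.5329 = 0.5298 kJ/K (irreversible)

dS_gen = 0.5298 kJ/K, irreversible


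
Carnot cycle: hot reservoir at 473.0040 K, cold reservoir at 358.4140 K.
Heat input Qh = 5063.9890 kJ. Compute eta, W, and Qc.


eta = 1 - 358.4140/473.0040 = 0.2423
W = 0.2423 * 5063.9890 = 1226.8025 kJ
Qc = 5063.9890 - 1226.8025 = 3837.1865 kJ

eta = 24.2260%, W = 1226.8025 kJ, Qc = 3837.1865 kJ


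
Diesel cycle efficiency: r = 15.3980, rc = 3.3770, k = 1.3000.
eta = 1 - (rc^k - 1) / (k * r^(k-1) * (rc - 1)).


r^(k-1) = 2.2711
rc^k = 4.8651
eta = 0.4493 = 44.9259%

44.9259%


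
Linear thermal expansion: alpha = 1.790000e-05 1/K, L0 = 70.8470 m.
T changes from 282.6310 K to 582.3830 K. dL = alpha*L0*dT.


dT = 299.7520 K
dL = 1.790000e-05 * 70.8470 * 299.7520 = 0.380134 m
L_final = 71.227134 m

dL = 0.380134 m


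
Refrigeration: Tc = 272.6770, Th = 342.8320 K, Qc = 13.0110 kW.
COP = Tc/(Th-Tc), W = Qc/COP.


COP = 272.6770 / 70.1550 = 3.8868
W = 13.0110 / 3.8868 = 3.3475 kW

COP = 3.8868, W = 3.3475 kW


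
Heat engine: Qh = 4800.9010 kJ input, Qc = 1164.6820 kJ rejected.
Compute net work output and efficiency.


W = 4800.9010 - 1164.6820 = 3636.2190 kJ
eta = 3636.2190 / 4800.9010 = 0.7574 = 75.7403%

W = 3636.2190 kJ, eta = 75.7403%


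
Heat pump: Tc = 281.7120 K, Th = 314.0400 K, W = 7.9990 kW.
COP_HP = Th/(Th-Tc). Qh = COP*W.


COP = 314.0400 / 32.3280 = 9.7142
Qh = 9.7142 * 7.9990 = 77.7037 kW

COP = 9.7142, Qh = 77.7037 kW


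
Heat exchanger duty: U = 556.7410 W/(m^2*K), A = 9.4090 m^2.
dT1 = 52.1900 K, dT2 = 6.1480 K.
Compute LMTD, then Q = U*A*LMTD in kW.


LMTD = 21.5274 K
Q = 556.7410 * 9.4090 * 21.5274 = 112768.5439 W = 112.7685 kW

112.7685 kW


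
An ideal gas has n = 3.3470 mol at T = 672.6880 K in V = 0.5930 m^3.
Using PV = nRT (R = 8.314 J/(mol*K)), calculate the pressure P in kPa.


P = nRT/V = 3.3470 * 8.314 * 672.6880 / 0.5930
= 18718.8607 / 0.5930 = 31566.3756 Pa = 31.5664 kPa

31.5664 kPa


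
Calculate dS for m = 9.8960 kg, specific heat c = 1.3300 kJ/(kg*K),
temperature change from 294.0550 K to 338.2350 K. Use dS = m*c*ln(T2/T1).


T2/T1 = 1.1502
ln(T2/T1) = 0.1400
dS = 9.8960 * 1.3300 * 0.1400 = 1.8423 kJ/K

1.8423 kJ/K


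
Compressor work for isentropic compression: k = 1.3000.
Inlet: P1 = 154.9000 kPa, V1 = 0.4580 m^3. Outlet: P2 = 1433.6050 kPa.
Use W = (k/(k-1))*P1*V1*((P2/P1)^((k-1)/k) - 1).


(k-1)/k = 0.2308
(P2/P1)^exp = 1.6711
W = 4.3333 * 154.9000 * 0.4580 * (1.6711 - 1) = 206.3222 kJ

206.3222 kJ


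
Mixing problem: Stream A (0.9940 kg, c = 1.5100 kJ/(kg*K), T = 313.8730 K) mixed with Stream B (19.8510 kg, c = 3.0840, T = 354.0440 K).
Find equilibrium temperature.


num = 22145.8496
den = 62.7214
Tf = 353.0827 K

353.0827 K


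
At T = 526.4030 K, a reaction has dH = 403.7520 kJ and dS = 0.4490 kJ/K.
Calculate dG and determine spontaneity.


T*dS = 526.4030 * 0.4490 = 236.3549 kJ
dG = 403.7520 - 236.3549 = 167.3971 kJ (non-spontaneous)

dG = 167.3971 kJ, non-spontaneous


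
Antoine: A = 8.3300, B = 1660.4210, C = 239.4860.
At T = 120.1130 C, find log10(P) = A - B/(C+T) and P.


C+T = 359.5990
B/(C+T) = 4.6174
log10(P) = 8.3300 - 4.6174 = 3.7126
P = 10^3.7126 = 5159.1262 mmHg

5159.1262 mmHg


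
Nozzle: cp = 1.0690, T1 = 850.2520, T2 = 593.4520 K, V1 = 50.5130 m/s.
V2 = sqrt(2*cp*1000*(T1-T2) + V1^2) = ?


dT = 256.8000 K
2*cp*1000*dT = 549038.4000
V1^2 = 2551.5632
V2 = sqrt(551589.9632) = 742.6910 m/s

742.6910 m/s


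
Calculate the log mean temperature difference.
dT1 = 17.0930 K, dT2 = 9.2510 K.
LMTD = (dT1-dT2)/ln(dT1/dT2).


dT1/dT2 = 1.8477
ln(dT1/dT2) = 0.6139
LMTD = 7.8420 / 0.6139 = 12.7733 K

12.7733 K


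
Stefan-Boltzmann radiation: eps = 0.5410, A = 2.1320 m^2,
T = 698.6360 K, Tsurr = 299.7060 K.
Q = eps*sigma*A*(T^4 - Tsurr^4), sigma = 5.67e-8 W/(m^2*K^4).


T^4 = 2.3823e+11
Tsurr^4 = 8.0683e+09
Q = 0.5410 * 5.67e-8 * 2.1320 * 2.3017e+11 = 15052.4863 W

15052.4863 W


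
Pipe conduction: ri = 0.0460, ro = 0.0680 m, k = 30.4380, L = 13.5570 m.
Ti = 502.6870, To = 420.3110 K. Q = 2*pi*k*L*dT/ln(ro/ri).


dT = 82.3760 K
ln(ro/ri) = 0.3909
Q = 2*pi*30.4380*13.5570*82.3760 / 0.3909 = 546426.8603 W

546426.8603 W


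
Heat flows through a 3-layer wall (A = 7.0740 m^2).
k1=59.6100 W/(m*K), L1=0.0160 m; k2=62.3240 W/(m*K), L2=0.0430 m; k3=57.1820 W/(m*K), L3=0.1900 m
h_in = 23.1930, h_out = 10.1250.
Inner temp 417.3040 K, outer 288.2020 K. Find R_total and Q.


R_conv_in = 1/(23.1930*7.0740) = 0.0061
R_1 = 0.0160/(59.6100*7.0740) = 3.7943e-05
R_2 = 0.0430/(62.3240*7.0740) = 9.7532e-05
R_3 = 0.1900/(57.1820*7.0740) = 0.0005
R_conv_out = 1/(10.1250*7.0740) = 0.0140
R_total = 0.0207 K/W
Q = 129.1020 / 0.0207 = 6248.2827 W

R_total = 0.0207 K/W, Q = 6248.2827 W


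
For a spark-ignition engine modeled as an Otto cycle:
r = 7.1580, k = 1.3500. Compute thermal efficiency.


r^(k-1) = 1.9915
eta = 1 - 1/1.9915 = 0.4979 = 49.7862%

49.7862%


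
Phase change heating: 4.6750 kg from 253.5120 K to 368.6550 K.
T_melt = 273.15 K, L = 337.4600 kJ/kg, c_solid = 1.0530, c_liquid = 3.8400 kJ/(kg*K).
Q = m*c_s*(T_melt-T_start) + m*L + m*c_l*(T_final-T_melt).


Q1 (sensible, solid) = 4.6750 * 1.0530 * 19.6380 = 96.6735 kJ
Q2 (latent) = 4.6750 * 337.4600 = 1577.6255 kJ
Q3 (sensible, liquid) = 4.6750 * 3.8400 * 95.5050 = 1714.5058 kJ
Q_total = 3388.8047 kJ

3388.8047 kJ


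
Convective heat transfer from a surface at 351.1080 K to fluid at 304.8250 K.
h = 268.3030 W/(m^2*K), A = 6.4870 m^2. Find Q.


dT = 46.2830 K
Q = 268.3030 * 6.4870 * 46.2830 = 80554.7081 W

80554.7081 W


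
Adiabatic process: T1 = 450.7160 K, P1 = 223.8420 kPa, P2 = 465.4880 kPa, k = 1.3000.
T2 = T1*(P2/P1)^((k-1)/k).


(k-1)/k = 0.2308
(P2/P1)^exp = 1.1841
T2 = 450.7160 * 1.1841 = 533.6788 K

533.6788 K


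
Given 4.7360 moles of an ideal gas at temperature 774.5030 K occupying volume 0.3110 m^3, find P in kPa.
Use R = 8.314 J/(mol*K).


P = nRT/V = 4.7360 * 8.314 * 774.5030 / 0.3110
= 30496.1362 / 0.3110 = 98058.3157 Pa = 98.0583 kPa

98.0583 kPa


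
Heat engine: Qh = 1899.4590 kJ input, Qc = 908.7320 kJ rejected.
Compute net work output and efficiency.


W = 1899.4590 - 908.7320 = 990.7270 kJ
eta = 990.7270 / 1899.4590 = 0.5216 = 52.1584%

W = 990.7270 kJ, eta = 52.1584%


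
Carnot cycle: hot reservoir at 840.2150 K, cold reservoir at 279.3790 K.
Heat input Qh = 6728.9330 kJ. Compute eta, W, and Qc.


eta = 1 - 279.3790/840.2150 = 0.6675
W = 0.6675 * 6728.9330 = 4491.5026 kJ
Qc = 6728.9330 - 4491.5026 = 2237.4304 kJ

eta = 66.7491%, W = 4491.5026 kJ, Qc = 2237.4304 kJ


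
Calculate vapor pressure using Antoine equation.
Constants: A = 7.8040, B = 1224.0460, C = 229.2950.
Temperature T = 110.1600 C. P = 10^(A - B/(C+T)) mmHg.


C+T = 339.4550
B/(C+T) = 3.6059
log10(P) = 7.8040 - 3.6059 = 4.1981
P = 10^4.1981 = 15779.1875 mmHg

15779.1875 mmHg


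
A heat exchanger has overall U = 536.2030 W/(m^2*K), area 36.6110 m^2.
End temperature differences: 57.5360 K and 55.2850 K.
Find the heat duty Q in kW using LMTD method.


LMTD = 56.4030 K
Q = 536.2030 * 36.6110 * 56.4030 = 1107243.5066 W = 1107.2435 kW

1107.2435 kW


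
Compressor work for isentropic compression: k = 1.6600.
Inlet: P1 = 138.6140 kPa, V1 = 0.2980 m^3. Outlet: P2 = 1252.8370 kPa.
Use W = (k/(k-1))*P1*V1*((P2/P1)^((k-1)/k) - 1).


(k-1)/k = 0.3976
(P2/P1)^exp = 2.3996
W = 2.5152 * 138.6140 * 0.2980 * (2.3996 - 1) = 145.4046 kJ

145.4046 kJ


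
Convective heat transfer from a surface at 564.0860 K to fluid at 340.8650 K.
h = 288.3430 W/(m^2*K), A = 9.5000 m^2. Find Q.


dT = 223.2210 K
Q = 288.3430 * 9.5000 * 223.2210 = 611460.0216 W

611460.0216 W


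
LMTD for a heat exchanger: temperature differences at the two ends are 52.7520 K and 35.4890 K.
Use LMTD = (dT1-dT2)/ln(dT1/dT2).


dT1/dT2 = 1.4864
ln(dT1/dT2) = 0.3964
LMTD = 17.2630 / 0.3964 = 43.5518 K

43.5518 K


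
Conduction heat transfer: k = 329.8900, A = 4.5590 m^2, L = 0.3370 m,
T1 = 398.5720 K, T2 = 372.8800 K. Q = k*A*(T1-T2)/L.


dT = 25.6920 K
Q = 329.8900 * 4.5590 * 25.6920 / 0.3370 = 114658.6319 W

114658.6319 W


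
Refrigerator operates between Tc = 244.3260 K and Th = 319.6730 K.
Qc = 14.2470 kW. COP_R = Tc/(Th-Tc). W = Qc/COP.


COP = 244.3260 / 75.3470 = 3.2427
W = 14.2470 / 3.2427 = 4.3936 kW

COP = 3.2427, W = 4.3936 kW


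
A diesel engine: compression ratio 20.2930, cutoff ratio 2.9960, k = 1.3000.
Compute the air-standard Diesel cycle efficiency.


r^(k-1) = 2.4672
rc^k = 4.1639
eta = 0.5058 = 50.5780%

50.5780%


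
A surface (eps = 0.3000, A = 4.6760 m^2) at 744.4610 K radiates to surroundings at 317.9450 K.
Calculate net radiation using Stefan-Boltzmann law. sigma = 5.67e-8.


T^4 = 3.0716e+11
Tsurr^4 = 1.0219e+10
Q = 0.3000 * 5.67e-8 * 4.6760 * 2.9694e+11 = 23618.4967 W

23618.4967 W


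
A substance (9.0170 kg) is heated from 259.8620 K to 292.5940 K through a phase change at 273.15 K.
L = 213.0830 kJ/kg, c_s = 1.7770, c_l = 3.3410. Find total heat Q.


Q1 (sensible, solid) = 9.0170 * 1.7770 * 13.2880 = 212.9164 kJ
Q2 (latent) = 9.0170 * 213.0830 = 1921.3694 kJ
Q3 (sensible, liquid) = 9.0170 * 3.3410 * 19.4440 = 585.7660 kJ
Q_total = 2720.0518 kJ

2720.0518 kJ


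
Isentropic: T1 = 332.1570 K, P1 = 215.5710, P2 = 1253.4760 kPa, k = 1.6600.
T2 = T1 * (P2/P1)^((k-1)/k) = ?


(k-1)/k = 0.3976
(P2/P1)^exp = 2.0136
T2 = 332.1570 * 2.0136 = 668.8234 K

668.8234 K


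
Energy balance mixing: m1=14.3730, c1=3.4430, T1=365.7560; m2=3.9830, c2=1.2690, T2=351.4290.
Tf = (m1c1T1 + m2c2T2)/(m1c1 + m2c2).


num = 19876.1611
den = 54.5407
Tf = 364.4283 K

364.4283 K


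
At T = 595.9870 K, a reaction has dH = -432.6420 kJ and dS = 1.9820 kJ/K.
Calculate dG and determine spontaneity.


T*dS = 595.9870 * 1.9820 = 1181.2462 kJ
dG = -432.6420 - 1181.2462 = -1613.8882 kJ (spontaneous)

dG = -1613.8882 kJ, spontaneous


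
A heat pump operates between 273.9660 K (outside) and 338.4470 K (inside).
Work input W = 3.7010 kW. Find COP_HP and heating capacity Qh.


COP = 338.4470 / 64.4810 = 5.2488
Qh = 5.2488 * 3.7010 = 19.4258 kW

COP = 5.2488, Qh = 19.4258 kW


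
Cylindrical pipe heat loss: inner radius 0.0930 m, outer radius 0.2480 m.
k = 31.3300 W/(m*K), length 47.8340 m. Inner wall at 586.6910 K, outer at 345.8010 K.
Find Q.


dT = 240.8900 K
ln(ro/ri) = 0.9808
Q = 2*pi*31.3300*47.8340*240.8900 / 0.9808 = 2312609.5990 W

2312609.5990 W


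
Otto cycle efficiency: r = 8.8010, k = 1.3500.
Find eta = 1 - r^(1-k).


r^(k-1) = 2.1408
eta = 1 - 1/2.1408 = 0.5329 = 53.2896%

53.2896%


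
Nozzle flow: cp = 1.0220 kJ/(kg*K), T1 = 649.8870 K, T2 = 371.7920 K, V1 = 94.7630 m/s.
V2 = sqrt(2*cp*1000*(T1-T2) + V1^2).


dT = 278.0950 K
2*cp*1000*dT = 568426.1800
V1^2 = 8980.0262
V2 = sqrt(577406.2062) = 759.8725 m/s

759.8725 m/s


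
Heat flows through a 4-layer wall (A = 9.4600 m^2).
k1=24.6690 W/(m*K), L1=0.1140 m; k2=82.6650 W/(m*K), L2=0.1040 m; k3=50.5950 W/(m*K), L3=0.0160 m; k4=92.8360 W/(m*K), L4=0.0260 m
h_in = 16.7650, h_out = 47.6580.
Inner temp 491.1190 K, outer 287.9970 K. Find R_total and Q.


R_conv_in = 1/(16.7650*9.4600) = 0.0063
R_1 = 0.1140/(24.6690*9.4600) = 0.0005
R_2 = 0.1040/(82.6650*9.4600) = 0.0001
R_3 = 0.0160/(50.5950*9.4600) = 3.3429e-05
R_4 = 0.0260/(92.8360*9.4600) = 2.9605e-05
R_conv_out = 1/(47.6580*9.4600) = 0.0022
R_total = 0.0092 K/W
Q = 203.1220 / 0.0092 = 22059.5983 W

R_total = 0.0092 K/W, Q = 22059.5983 W


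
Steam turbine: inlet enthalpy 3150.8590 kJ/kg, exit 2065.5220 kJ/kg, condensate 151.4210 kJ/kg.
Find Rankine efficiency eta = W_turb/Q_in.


W = 1085.3370 kJ/kg
Q_in = 2999.4380 kJ/kg
eta = 0.3618 = 36.1847%

eta = 36.1847%


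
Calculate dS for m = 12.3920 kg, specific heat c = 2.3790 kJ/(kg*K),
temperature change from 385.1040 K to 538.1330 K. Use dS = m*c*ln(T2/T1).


T2/T1 = 1.3974
ln(T2/T1) = 0.3346
dS = 12.3920 * 2.3790 * 0.3346 = 9.8640 kJ/K

9.8640 kJ/K


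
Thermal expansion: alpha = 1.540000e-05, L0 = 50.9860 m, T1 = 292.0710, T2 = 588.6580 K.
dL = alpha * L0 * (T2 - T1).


dT = 296.5870 K
dL = 1.540000e-05 * 50.9860 * 296.5870 = 0.232875 m
L_final = 51.218875 m

dL = 0.232875 m


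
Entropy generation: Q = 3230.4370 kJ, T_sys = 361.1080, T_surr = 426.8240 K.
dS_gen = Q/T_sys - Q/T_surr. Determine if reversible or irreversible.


dS_sys = 3230.4370/361.1080 = 8.9459 kJ/K
dS_surr = -3230.4370/426.8240 = -7.5685 kJ/K
dS_gen = 8.9459 - 7.5685 = 1.3774 kJ/K (irreversible)

dS_gen = 1.3774 kJ/K, irreversible


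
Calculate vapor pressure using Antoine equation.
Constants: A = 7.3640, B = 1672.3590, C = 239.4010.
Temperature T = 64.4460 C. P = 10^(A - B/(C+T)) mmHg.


C+T = 303.8470
B/(C+T) = 5.5040
log10(P) = 7.3640 - 5.5040 = 1.8600
P = 10^1.8600 = 72.4518 mmHg

72.4518 mmHg


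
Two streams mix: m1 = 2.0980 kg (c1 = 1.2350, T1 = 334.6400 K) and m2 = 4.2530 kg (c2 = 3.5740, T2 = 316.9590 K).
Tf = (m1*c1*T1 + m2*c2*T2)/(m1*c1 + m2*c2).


num = 5684.9094
den = 17.7913
Tf = 319.5340 K

319.5340 K


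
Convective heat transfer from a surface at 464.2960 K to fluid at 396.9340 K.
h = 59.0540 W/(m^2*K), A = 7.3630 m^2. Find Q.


dT = 67.3620 K
Q = 59.0540 * 7.3630 * 67.3620 = 29289.9812 W

29289.9812 W


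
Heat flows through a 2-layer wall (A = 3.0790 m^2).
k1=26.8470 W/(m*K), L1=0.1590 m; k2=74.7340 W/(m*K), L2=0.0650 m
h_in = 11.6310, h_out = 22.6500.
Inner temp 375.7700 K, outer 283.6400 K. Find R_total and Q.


R_conv_in = 1/(11.6310*3.0790) = 0.0279
R_1 = 0.1590/(26.8470*3.0790) = 0.0019
R_2 = 0.0650/(74.7340*3.0790) = 0.0003
R_conv_out = 1/(22.6500*3.0790) = 0.0143
R_total = 0.0445 K/W
Q = 92.1300 / 0.0445 = 2071.7896 W

R_total = 0.0445 K/W, Q = 2071.7896 W


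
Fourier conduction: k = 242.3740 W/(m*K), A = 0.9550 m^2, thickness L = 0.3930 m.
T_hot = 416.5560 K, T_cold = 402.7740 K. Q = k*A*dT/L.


dT = 13.7820 K
Q = 242.3740 * 0.9550 * 13.7820 / 0.3930 = 8117.2533 W

8117.2533 W


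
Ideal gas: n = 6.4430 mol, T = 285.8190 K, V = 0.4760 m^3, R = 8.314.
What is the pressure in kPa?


P = nRT/V = 6.4430 * 8.314 * 285.8190 / 0.4760
= 15310.4955 / 0.4760 = 32164.9066 Pa = 32.1649 kPa

32.1649 kPa


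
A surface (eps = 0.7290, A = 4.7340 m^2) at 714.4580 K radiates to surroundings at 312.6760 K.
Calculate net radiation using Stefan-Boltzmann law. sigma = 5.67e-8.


T^4 = 2.6056e+11
Tsurr^4 = 9.5582e+09
Q = 0.7290 * 5.67e-8 * 4.7340 * 2.5100e+11 = 49115.0545 W

49115.0545 W


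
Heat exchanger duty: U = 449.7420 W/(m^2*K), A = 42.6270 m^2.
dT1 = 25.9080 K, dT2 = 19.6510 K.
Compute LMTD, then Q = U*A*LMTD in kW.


LMTD = 22.6356 K
Q = 449.7420 * 42.6270 * 22.6356 = 433949.6010 W = 433.9496 kW

433.9496 kW


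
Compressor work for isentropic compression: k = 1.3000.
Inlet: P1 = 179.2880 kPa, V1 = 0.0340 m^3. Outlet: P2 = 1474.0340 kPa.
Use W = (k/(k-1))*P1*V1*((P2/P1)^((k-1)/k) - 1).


(k-1)/k = 0.2308
(P2/P1)^exp = 1.6261
W = 4.3333 * 179.2880 * 0.0340 * (1.6261 - 1) = 16.5381 kJ

16.5381 kJ


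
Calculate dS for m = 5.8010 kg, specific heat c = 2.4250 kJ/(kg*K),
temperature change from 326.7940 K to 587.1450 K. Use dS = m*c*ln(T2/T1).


T2/T1 = 1.7967
ln(T2/T1) = 0.5859
dS = 5.8010 * 2.4250 * 0.5859 = 8.2427 kJ/K

8.2427 kJ/K


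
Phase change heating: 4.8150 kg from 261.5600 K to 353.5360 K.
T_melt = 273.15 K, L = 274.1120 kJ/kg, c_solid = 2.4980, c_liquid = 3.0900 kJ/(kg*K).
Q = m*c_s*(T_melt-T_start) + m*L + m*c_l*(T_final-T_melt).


Q1 (sensible, solid) = 4.8150 * 2.4980 * 11.5900 = 139.4030 kJ
Q2 (latent) = 4.8150 * 274.1120 = 1319.8493 kJ
Q3 (sensible, liquid) = 4.8150 * 3.0900 * 80.3860 = 1196.0110 kJ
Q_total = 2655.2633 kJ

2655.2633 kJ


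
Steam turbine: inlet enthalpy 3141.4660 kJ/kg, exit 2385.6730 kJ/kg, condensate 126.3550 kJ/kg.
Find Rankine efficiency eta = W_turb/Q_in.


W = 755.7930 kJ/kg
Q_in = 3015.1110 kJ/kg
eta = 0.2507 = 25.0668%

eta = 25.0668%


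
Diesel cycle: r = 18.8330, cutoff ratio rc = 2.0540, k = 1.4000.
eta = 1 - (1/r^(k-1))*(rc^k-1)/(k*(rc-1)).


r^(k-1) = 3.2357
rc^k = 2.7393
eta = 0.6357 = 63.5716%

63.5716%


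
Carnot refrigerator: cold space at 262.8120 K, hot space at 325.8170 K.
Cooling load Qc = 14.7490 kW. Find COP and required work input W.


COP = 262.8120 / 63.0050 = 4.1713
W = 14.7490 / 4.1713 = 3.5358 kW

COP = 4.1713, W = 3.5358 kW


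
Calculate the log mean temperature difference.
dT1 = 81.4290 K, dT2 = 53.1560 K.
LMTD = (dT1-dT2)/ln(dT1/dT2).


dT1/dT2 = 1.5319
ln(dT1/dT2) = 0.4265
LMTD = 28.2730 / 0.4265 = 66.2907 K

66.2907 K


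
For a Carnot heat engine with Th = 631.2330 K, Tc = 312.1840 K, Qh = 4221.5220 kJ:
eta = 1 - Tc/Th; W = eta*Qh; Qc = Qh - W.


eta = 1 - 312.1840/631.2330 = 0.5054
W = 0.5054 * 4221.5220 = 2133.7167 kJ
Qc = 4221.5220 - 2133.7167 = 2087.8053 kJ

eta = 50.5438%, W = 2133.7167 kJ, Qc = 2087.8053 kJ


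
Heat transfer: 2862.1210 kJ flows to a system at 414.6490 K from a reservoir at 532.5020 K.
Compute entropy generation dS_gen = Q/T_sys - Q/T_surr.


dS_sys = 2862.1210/414.6490 = 6.9025 kJ/K
dS_surr = -2862.1210/532.5020 = -5.3749 kJ/K
dS_gen = 6.9025 - 5.3749 = 1.5277 kJ/K (irreversible)

dS_gen = 1.5277 kJ/K, irreversible


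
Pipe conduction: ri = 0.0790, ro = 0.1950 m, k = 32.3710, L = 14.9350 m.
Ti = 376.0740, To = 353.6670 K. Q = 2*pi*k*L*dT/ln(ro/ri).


dT = 22.4070 K
ln(ro/ri) = 0.9036
Q = 2*pi*32.3710*14.9350*22.4070 / 0.9036 = 75330.6847 W

75330.6847 W


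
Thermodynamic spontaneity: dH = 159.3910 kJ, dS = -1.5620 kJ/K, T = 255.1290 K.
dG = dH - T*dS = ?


T*dS = 255.1290 * -1.5620 = -398.5115 kJ
dG = 159.3910 + 398.5115 = 557.9025 kJ (non-spontaneous)

dG = 557.9025 kJ, non-spontaneous


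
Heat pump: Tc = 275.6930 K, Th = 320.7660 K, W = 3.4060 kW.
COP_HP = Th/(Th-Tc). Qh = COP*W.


COP = 320.7660 / 45.0730 = 7.1166
Qh = 7.1166 * 3.4060 = 24.2391 kW

COP = 7.1166, Qh = 24.2391 kW


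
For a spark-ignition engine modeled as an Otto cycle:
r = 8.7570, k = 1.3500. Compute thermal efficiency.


r^(k-1) = 2.1371
eta = 1 - 1/2.1371 = 0.5321 = 53.2076%

53.2076%


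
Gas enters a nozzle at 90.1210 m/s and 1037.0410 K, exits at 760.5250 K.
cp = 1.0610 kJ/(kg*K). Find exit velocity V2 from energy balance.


dT = 276.5160 K
2*cp*1000*dT = 586766.9520
V1^2 = 8121.7946
V2 = sqrt(594888.7466) = 771.2903 m/s

771.2903 m/s


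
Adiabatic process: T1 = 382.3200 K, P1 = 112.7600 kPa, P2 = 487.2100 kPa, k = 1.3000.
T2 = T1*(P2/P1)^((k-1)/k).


(k-1)/k = 0.2308
(P2/P1)^exp = 1.4017
T2 = 382.3200 * 1.4017 = 535.9138 K

535.9138 K


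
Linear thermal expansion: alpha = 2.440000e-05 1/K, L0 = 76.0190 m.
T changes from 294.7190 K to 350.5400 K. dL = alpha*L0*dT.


dT = 55.8210 K
dL = 2.440000e-05 * 76.0190 * 55.8210 = 0.103540 m
L_final = 76.122540 m

dL = 0.103540 m


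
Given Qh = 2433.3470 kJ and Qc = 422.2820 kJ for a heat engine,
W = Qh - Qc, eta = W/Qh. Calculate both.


W = 2433.3470 - 422.2820 = 2011.0650 kJ
eta = 2011.0650 / 2433.3470 = 0.8265 = 82.6460%

W = 2011.0650 kJ, eta = 82.6460%


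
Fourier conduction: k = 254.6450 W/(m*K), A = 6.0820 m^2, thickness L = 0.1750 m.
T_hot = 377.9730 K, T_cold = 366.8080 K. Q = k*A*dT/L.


dT = 11.1650 K
Q = 254.6450 * 6.0820 * 11.1650 / 0.1750 = 98810.3068 W

98810.3068 W


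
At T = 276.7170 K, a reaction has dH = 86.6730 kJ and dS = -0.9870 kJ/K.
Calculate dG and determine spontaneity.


T*dS = 276.7170 * -0.9870 = -273.1197 kJ
dG = 86.6730 + 273.1197 = 359.7927 kJ (non-spontaneous)

dG = 359.7927 kJ, non-spontaneous
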